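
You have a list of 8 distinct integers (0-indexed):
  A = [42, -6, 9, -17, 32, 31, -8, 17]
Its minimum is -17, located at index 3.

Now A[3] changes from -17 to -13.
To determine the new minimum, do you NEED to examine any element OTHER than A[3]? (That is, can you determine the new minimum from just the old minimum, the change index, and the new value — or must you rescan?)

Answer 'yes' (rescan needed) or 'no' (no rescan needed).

Answer: yes

Derivation:
Old min = -17 at index 3
Change at index 3: -17 -> -13
Index 3 WAS the min and new value -13 > old min -17. Must rescan other elements to find the new min.
Needs rescan: yes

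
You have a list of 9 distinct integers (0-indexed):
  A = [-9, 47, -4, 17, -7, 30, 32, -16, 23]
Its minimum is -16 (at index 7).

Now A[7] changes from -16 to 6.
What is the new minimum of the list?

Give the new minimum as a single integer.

Old min = -16 (at index 7)
Change: A[7] -16 -> 6
Changed element WAS the min. Need to check: is 6 still <= all others?
  Min of remaining elements: -9
  New min = min(6, -9) = -9

Answer: -9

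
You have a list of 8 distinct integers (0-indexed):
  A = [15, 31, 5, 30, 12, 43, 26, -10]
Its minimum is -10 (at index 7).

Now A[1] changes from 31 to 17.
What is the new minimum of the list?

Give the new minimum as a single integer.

Old min = -10 (at index 7)
Change: A[1] 31 -> 17
Changed element was NOT the old min.
  New min = min(old_min, new_val) = min(-10, 17) = -10

Answer: -10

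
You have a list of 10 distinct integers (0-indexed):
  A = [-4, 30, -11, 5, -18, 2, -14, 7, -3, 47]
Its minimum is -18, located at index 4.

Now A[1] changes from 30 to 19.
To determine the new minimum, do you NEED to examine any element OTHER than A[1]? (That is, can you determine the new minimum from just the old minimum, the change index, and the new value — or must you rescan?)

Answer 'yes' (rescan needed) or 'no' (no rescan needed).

Answer: no

Derivation:
Old min = -18 at index 4
Change at index 1: 30 -> 19
Index 1 was NOT the min. New min = min(-18, 19). No rescan of other elements needed.
Needs rescan: no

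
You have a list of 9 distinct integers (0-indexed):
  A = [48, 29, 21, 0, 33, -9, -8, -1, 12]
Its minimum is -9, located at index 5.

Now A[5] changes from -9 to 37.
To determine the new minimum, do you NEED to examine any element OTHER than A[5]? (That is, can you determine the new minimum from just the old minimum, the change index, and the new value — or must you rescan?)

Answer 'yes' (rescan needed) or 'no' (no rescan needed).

Old min = -9 at index 5
Change at index 5: -9 -> 37
Index 5 WAS the min and new value 37 > old min -9. Must rescan other elements to find the new min.
Needs rescan: yes

Answer: yes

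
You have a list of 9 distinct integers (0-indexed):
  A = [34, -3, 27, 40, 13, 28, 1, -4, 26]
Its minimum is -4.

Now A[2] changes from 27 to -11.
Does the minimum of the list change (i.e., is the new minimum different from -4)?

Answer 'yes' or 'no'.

Answer: yes

Derivation:
Old min = -4
Change: A[2] 27 -> -11
Changed element was NOT the min; min changes only if -11 < -4.
New min = -11; changed? yes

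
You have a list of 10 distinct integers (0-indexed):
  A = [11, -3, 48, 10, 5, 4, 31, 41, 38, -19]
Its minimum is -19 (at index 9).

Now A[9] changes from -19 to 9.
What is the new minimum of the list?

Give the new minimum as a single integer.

Old min = -19 (at index 9)
Change: A[9] -19 -> 9
Changed element WAS the min. Need to check: is 9 still <= all others?
  Min of remaining elements: -3
  New min = min(9, -3) = -3

Answer: -3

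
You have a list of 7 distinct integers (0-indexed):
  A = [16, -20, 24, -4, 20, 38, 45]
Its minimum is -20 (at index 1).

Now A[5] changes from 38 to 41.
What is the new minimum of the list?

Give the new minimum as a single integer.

Old min = -20 (at index 1)
Change: A[5] 38 -> 41
Changed element was NOT the old min.
  New min = min(old_min, new_val) = min(-20, 41) = -20

Answer: -20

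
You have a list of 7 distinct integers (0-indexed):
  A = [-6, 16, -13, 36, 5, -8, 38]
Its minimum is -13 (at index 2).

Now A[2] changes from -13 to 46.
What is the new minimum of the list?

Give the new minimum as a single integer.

Answer: -8

Derivation:
Old min = -13 (at index 2)
Change: A[2] -13 -> 46
Changed element WAS the min. Need to check: is 46 still <= all others?
  Min of remaining elements: -8
  New min = min(46, -8) = -8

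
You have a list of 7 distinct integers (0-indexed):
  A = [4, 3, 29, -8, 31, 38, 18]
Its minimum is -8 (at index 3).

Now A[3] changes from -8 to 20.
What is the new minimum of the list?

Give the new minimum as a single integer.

Answer: 3

Derivation:
Old min = -8 (at index 3)
Change: A[3] -8 -> 20
Changed element WAS the min. Need to check: is 20 still <= all others?
  Min of remaining elements: 3
  New min = min(20, 3) = 3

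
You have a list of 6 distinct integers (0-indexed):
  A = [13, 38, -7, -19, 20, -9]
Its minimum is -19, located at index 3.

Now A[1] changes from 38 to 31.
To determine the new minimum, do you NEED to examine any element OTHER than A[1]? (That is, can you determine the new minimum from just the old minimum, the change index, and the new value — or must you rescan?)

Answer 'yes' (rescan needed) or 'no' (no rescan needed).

Old min = -19 at index 3
Change at index 1: 38 -> 31
Index 1 was NOT the min. New min = min(-19, 31). No rescan of other elements needed.
Needs rescan: no

Answer: no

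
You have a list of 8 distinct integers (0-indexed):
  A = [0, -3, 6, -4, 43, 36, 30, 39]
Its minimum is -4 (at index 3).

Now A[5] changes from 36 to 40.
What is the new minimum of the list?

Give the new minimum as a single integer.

Answer: -4

Derivation:
Old min = -4 (at index 3)
Change: A[5] 36 -> 40
Changed element was NOT the old min.
  New min = min(old_min, new_val) = min(-4, 40) = -4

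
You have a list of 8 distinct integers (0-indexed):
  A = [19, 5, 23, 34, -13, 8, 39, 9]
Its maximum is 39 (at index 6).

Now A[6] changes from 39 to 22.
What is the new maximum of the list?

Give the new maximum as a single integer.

Old max = 39 (at index 6)
Change: A[6] 39 -> 22
Changed element WAS the max -> may need rescan.
  Max of remaining elements: 34
  New max = max(22, 34) = 34

Answer: 34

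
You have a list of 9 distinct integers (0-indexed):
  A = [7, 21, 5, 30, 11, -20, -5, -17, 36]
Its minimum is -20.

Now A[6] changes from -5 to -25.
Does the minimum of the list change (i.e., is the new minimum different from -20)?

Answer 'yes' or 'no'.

Old min = -20
Change: A[6] -5 -> -25
Changed element was NOT the min; min changes only if -25 < -20.
New min = -25; changed? yes

Answer: yes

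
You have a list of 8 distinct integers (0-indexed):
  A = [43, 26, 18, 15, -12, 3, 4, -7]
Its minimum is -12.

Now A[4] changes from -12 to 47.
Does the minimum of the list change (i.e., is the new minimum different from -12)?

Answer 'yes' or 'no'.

Old min = -12
Change: A[4] -12 -> 47
Changed element was the min; new min must be rechecked.
New min = -7; changed? yes

Answer: yes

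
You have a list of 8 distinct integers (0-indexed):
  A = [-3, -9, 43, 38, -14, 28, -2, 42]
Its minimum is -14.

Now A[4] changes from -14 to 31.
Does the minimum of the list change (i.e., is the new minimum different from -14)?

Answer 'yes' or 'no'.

Old min = -14
Change: A[4] -14 -> 31
Changed element was the min; new min must be rechecked.
New min = -9; changed? yes

Answer: yes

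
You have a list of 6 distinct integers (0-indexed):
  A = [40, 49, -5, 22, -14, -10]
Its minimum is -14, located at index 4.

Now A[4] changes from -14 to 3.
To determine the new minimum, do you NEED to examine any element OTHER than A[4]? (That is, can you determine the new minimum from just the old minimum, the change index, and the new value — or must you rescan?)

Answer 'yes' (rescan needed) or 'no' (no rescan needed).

Old min = -14 at index 4
Change at index 4: -14 -> 3
Index 4 WAS the min and new value 3 > old min -14. Must rescan other elements to find the new min.
Needs rescan: yes

Answer: yes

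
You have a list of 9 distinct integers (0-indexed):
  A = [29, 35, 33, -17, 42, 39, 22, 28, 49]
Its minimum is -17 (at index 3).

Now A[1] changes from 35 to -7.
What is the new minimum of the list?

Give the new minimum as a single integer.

Answer: -17

Derivation:
Old min = -17 (at index 3)
Change: A[1] 35 -> -7
Changed element was NOT the old min.
  New min = min(old_min, new_val) = min(-17, -7) = -17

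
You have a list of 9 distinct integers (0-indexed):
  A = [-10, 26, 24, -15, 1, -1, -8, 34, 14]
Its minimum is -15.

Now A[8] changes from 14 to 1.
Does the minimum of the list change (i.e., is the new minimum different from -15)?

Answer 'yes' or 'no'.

Answer: no

Derivation:
Old min = -15
Change: A[8] 14 -> 1
Changed element was NOT the min; min changes only if 1 < -15.
New min = -15; changed? no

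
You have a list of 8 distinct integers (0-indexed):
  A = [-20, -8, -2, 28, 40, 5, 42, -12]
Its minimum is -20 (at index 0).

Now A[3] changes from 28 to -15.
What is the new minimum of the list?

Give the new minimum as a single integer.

Answer: -20

Derivation:
Old min = -20 (at index 0)
Change: A[3] 28 -> -15
Changed element was NOT the old min.
  New min = min(old_min, new_val) = min(-20, -15) = -20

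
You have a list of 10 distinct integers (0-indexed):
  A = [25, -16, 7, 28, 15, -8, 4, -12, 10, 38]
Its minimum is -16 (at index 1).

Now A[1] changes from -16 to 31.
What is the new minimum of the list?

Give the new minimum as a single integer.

Answer: -12

Derivation:
Old min = -16 (at index 1)
Change: A[1] -16 -> 31
Changed element WAS the min. Need to check: is 31 still <= all others?
  Min of remaining elements: -12
  New min = min(31, -12) = -12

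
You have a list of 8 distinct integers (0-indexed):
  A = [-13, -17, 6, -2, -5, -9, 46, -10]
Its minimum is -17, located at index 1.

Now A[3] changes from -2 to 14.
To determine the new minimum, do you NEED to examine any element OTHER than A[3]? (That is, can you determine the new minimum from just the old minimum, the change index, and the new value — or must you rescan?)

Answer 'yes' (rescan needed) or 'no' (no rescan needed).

Answer: no

Derivation:
Old min = -17 at index 1
Change at index 3: -2 -> 14
Index 3 was NOT the min. New min = min(-17, 14). No rescan of other elements needed.
Needs rescan: no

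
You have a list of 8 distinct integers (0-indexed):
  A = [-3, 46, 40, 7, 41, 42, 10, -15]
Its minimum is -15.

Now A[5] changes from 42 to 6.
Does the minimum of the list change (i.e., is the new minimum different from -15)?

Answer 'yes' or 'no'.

Answer: no

Derivation:
Old min = -15
Change: A[5] 42 -> 6
Changed element was NOT the min; min changes only if 6 < -15.
New min = -15; changed? no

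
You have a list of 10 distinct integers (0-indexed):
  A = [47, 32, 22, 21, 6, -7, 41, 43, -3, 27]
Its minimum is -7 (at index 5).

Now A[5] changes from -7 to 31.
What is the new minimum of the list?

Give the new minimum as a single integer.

Old min = -7 (at index 5)
Change: A[5] -7 -> 31
Changed element WAS the min. Need to check: is 31 still <= all others?
  Min of remaining elements: -3
  New min = min(31, -3) = -3

Answer: -3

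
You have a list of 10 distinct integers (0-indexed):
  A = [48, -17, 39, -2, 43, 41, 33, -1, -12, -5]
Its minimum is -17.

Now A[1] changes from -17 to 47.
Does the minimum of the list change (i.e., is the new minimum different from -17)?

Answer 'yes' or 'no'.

Old min = -17
Change: A[1] -17 -> 47
Changed element was the min; new min must be rechecked.
New min = -12; changed? yes

Answer: yes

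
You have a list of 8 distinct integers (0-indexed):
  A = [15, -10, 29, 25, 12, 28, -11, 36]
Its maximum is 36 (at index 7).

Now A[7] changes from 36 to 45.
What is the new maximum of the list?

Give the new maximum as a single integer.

Old max = 36 (at index 7)
Change: A[7] 36 -> 45
Changed element WAS the max -> may need rescan.
  Max of remaining elements: 29
  New max = max(45, 29) = 45

Answer: 45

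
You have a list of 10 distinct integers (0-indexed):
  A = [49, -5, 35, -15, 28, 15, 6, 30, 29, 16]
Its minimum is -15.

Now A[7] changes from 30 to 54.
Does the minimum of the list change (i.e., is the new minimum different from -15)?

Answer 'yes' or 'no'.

Answer: no

Derivation:
Old min = -15
Change: A[7] 30 -> 54
Changed element was NOT the min; min changes only if 54 < -15.
New min = -15; changed? no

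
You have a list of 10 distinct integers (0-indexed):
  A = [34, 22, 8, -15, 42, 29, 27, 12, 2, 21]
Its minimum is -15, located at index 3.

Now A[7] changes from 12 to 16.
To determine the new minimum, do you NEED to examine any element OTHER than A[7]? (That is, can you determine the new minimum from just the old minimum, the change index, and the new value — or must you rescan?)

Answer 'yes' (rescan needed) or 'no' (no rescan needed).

Answer: no

Derivation:
Old min = -15 at index 3
Change at index 7: 12 -> 16
Index 7 was NOT the min. New min = min(-15, 16). No rescan of other elements needed.
Needs rescan: no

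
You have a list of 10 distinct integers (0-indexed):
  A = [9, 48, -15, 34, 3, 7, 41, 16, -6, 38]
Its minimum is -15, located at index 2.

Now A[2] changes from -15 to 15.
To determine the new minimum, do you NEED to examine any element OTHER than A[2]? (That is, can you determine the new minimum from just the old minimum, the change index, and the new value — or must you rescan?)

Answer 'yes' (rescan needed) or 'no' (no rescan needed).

Old min = -15 at index 2
Change at index 2: -15 -> 15
Index 2 WAS the min and new value 15 > old min -15. Must rescan other elements to find the new min.
Needs rescan: yes

Answer: yes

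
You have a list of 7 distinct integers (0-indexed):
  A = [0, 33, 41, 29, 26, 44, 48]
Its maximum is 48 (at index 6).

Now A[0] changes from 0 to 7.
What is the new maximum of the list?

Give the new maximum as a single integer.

Answer: 48

Derivation:
Old max = 48 (at index 6)
Change: A[0] 0 -> 7
Changed element was NOT the old max.
  New max = max(old_max, new_val) = max(48, 7) = 48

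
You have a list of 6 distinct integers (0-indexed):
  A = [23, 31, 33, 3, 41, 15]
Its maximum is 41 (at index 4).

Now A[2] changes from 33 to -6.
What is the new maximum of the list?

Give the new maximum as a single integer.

Answer: 41

Derivation:
Old max = 41 (at index 4)
Change: A[2] 33 -> -6
Changed element was NOT the old max.
  New max = max(old_max, new_val) = max(41, -6) = 41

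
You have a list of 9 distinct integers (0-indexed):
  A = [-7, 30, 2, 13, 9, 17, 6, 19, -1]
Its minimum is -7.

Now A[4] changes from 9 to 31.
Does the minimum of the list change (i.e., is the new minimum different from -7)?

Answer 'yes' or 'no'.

Answer: no

Derivation:
Old min = -7
Change: A[4] 9 -> 31
Changed element was NOT the min; min changes only if 31 < -7.
New min = -7; changed? no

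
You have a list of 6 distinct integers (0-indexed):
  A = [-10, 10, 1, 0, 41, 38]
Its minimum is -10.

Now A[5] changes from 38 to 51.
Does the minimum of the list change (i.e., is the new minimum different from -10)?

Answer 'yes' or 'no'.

Answer: no

Derivation:
Old min = -10
Change: A[5] 38 -> 51
Changed element was NOT the min; min changes only if 51 < -10.
New min = -10; changed? no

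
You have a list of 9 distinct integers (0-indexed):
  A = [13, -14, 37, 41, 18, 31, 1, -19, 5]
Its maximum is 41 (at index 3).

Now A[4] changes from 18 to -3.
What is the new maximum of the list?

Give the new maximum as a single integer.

Answer: 41

Derivation:
Old max = 41 (at index 3)
Change: A[4] 18 -> -3
Changed element was NOT the old max.
  New max = max(old_max, new_val) = max(41, -3) = 41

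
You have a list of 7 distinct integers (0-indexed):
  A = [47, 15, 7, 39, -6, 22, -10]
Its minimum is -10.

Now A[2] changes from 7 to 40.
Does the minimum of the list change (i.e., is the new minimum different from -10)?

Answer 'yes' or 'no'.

Answer: no

Derivation:
Old min = -10
Change: A[2] 7 -> 40
Changed element was NOT the min; min changes only if 40 < -10.
New min = -10; changed? no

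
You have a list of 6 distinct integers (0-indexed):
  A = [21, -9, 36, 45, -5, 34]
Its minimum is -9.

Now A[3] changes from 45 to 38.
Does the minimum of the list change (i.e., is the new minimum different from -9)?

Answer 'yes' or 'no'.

Old min = -9
Change: A[3] 45 -> 38
Changed element was NOT the min; min changes only if 38 < -9.
New min = -9; changed? no

Answer: no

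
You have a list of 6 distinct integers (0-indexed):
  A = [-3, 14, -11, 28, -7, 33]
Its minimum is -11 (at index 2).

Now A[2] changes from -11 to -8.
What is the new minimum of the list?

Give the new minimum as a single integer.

Answer: -8

Derivation:
Old min = -11 (at index 2)
Change: A[2] -11 -> -8
Changed element WAS the min. Need to check: is -8 still <= all others?
  Min of remaining elements: -7
  New min = min(-8, -7) = -8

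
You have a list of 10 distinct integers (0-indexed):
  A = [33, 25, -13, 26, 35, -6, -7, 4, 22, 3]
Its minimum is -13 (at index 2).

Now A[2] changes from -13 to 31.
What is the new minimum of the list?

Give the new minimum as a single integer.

Answer: -7

Derivation:
Old min = -13 (at index 2)
Change: A[2] -13 -> 31
Changed element WAS the min. Need to check: is 31 still <= all others?
  Min of remaining elements: -7
  New min = min(31, -7) = -7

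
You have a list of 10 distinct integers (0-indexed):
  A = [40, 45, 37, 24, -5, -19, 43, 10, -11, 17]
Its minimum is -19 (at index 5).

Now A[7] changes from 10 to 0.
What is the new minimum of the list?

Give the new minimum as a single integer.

Answer: -19

Derivation:
Old min = -19 (at index 5)
Change: A[7] 10 -> 0
Changed element was NOT the old min.
  New min = min(old_min, new_val) = min(-19, 0) = -19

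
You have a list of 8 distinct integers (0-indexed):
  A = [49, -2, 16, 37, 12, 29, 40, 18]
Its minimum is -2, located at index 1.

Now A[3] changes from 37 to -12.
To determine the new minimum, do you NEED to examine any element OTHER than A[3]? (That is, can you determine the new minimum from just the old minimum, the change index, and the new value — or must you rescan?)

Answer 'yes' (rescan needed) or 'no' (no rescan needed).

Answer: no

Derivation:
Old min = -2 at index 1
Change at index 3: 37 -> -12
Index 3 was NOT the min. New min = min(-2, -12). No rescan of other elements needed.
Needs rescan: no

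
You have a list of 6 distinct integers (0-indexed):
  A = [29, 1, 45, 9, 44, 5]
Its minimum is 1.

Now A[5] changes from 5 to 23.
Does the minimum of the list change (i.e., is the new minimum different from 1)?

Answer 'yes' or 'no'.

Old min = 1
Change: A[5] 5 -> 23
Changed element was NOT the min; min changes only if 23 < 1.
New min = 1; changed? no

Answer: no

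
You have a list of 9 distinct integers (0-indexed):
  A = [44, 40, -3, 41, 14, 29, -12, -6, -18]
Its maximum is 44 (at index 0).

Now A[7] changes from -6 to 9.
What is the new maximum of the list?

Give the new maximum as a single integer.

Old max = 44 (at index 0)
Change: A[7] -6 -> 9
Changed element was NOT the old max.
  New max = max(old_max, new_val) = max(44, 9) = 44

Answer: 44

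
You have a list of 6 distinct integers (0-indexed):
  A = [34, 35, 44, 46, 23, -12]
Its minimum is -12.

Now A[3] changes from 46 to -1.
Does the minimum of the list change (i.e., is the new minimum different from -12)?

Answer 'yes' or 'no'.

Old min = -12
Change: A[3] 46 -> -1
Changed element was NOT the min; min changes only if -1 < -12.
New min = -12; changed? no

Answer: no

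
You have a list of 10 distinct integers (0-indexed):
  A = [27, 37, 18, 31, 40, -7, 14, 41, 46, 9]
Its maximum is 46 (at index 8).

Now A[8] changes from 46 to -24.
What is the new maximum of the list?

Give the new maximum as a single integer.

Old max = 46 (at index 8)
Change: A[8] 46 -> -24
Changed element WAS the max -> may need rescan.
  Max of remaining elements: 41
  New max = max(-24, 41) = 41

Answer: 41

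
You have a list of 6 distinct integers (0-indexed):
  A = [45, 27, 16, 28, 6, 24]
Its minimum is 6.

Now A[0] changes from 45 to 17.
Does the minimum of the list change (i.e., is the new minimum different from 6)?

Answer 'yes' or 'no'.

Answer: no

Derivation:
Old min = 6
Change: A[0] 45 -> 17
Changed element was NOT the min; min changes only if 17 < 6.
New min = 6; changed? no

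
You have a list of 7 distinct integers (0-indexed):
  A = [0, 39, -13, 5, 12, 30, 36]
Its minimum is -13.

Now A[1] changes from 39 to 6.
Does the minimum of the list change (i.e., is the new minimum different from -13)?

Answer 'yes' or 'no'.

Old min = -13
Change: A[1] 39 -> 6
Changed element was NOT the min; min changes only if 6 < -13.
New min = -13; changed? no

Answer: no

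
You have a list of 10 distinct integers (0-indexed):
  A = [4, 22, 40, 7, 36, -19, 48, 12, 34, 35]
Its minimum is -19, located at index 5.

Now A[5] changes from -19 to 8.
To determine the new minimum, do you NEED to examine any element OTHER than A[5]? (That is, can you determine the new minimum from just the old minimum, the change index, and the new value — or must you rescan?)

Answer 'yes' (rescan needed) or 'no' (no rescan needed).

Old min = -19 at index 5
Change at index 5: -19 -> 8
Index 5 WAS the min and new value 8 > old min -19. Must rescan other elements to find the new min.
Needs rescan: yes

Answer: yes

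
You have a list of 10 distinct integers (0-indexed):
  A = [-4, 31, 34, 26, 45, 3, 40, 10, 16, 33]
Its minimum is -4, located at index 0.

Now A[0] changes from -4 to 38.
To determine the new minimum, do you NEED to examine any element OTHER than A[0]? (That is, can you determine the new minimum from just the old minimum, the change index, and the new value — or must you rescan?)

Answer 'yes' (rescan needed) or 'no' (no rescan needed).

Old min = -4 at index 0
Change at index 0: -4 -> 38
Index 0 WAS the min and new value 38 > old min -4. Must rescan other elements to find the new min.
Needs rescan: yes

Answer: yes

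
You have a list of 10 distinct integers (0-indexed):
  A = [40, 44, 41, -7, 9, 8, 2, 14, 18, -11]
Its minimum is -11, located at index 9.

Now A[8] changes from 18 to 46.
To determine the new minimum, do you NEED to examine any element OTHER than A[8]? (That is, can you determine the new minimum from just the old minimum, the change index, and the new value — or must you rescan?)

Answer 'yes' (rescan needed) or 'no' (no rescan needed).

Old min = -11 at index 9
Change at index 8: 18 -> 46
Index 8 was NOT the min. New min = min(-11, 46). No rescan of other elements needed.
Needs rescan: no

Answer: no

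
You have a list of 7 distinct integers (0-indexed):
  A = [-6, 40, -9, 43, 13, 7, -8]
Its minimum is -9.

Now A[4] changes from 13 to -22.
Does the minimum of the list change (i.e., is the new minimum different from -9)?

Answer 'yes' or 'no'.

Old min = -9
Change: A[4] 13 -> -22
Changed element was NOT the min; min changes only if -22 < -9.
New min = -22; changed? yes

Answer: yes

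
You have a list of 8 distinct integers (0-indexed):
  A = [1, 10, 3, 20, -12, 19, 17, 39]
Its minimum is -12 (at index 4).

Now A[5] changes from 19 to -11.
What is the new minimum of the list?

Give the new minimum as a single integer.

Answer: -12

Derivation:
Old min = -12 (at index 4)
Change: A[5] 19 -> -11
Changed element was NOT the old min.
  New min = min(old_min, new_val) = min(-12, -11) = -12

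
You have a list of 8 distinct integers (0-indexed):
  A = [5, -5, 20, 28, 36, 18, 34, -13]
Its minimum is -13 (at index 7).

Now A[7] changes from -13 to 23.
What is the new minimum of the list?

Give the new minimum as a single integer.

Answer: -5

Derivation:
Old min = -13 (at index 7)
Change: A[7] -13 -> 23
Changed element WAS the min. Need to check: is 23 still <= all others?
  Min of remaining elements: -5
  New min = min(23, -5) = -5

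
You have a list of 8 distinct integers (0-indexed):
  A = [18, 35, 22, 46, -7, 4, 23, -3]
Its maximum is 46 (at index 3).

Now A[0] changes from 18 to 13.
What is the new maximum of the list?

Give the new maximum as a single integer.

Old max = 46 (at index 3)
Change: A[0] 18 -> 13
Changed element was NOT the old max.
  New max = max(old_max, new_val) = max(46, 13) = 46

Answer: 46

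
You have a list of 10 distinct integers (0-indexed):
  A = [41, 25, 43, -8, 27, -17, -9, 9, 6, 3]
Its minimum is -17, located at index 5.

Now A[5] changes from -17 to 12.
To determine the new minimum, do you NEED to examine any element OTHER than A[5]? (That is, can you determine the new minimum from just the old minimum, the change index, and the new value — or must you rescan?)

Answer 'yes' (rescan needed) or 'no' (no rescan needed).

Old min = -17 at index 5
Change at index 5: -17 -> 12
Index 5 WAS the min and new value 12 > old min -17. Must rescan other elements to find the new min.
Needs rescan: yes

Answer: yes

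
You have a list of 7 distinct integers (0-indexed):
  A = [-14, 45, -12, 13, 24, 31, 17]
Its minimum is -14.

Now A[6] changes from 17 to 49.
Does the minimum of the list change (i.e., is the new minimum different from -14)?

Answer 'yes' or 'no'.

Answer: no

Derivation:
Old min = -14
Change: A[6] 17 -> 49
Changed element was NOT the min; min changes only if 49 < -14.
New min = -14; changed? no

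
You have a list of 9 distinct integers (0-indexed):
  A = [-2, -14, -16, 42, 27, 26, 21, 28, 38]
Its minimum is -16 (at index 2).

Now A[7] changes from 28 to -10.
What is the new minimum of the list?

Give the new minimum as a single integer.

Old min = -16 (at index 2)
Change: A[7] 28 -> -10
Changed element was NOT the old min.
  New min = min(old_min, new_val) = min(-16, -10) = -16

Answer: -16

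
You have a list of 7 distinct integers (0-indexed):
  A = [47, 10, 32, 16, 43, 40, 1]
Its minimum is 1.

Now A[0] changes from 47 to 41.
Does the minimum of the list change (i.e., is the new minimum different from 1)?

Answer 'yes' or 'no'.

Old min = 1
Change: A[0] 47 -> 41
Changed element was NOT the min; min changes only if 41 < 1.
New min = 1; changed? no

Answer: no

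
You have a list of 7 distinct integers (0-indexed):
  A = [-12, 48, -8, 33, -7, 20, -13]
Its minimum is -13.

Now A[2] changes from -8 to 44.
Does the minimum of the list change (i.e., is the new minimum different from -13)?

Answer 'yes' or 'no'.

Old min = -13
Change: A[2] -8 -> 44
Changed element was NOT the min; min changes only if 44 < -13.
New min = -13; changed? no

Answer: no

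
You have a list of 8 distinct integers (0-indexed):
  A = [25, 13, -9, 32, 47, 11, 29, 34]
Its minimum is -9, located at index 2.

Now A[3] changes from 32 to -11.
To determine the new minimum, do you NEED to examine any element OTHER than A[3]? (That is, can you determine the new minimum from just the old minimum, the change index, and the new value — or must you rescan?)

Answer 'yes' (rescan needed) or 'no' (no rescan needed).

Answer: no

Derivation:
Old min = -9 at index 2
Change at index 3: 32 -> -11
Index 3 was NOT the min. New min = min(-9, -11). No rescan of other elements needed.
Needs rescan: no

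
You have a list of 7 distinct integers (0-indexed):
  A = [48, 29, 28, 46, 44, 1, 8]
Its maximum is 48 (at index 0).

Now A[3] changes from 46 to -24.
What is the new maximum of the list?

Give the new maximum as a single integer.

Answer: 48

Derivation:
Old max = 48 (at index 0)
Change: A[3] 46 -> -24
Changed element was NOT the old max.
  New max = max(old_max, new_val) = max(48, -24) = 48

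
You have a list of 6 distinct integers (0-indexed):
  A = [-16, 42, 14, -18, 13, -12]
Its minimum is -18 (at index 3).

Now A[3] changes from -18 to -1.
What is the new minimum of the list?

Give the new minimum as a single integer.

Old min = -18 (at index 3)
Change: A[3] -18 -> -1
Changed element WAS the min. Need to check: is -1 still <= all others?
  Min of remaining elements: -16
  New min = min(-1, -16) = -16

Answer: -16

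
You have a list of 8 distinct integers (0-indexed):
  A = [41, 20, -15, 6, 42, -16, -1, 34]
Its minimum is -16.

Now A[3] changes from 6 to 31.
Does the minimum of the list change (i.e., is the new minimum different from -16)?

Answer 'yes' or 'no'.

Answer: no

Derivation:
Old min = -16
Change: A[3] 6 -> 31
Changed element was NOT the min; min changes only if 31 < -16.
New min = -16; changed? no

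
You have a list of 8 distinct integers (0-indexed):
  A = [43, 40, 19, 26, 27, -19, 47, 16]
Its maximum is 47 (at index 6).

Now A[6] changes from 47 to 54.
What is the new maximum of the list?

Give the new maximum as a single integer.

Old max = 47 (at index 6)
Change: A[6] 47 -> 54
Changed element WAS the max -> may need rescan.
  Max of remaining elements: 43
  New max = max(54, 43) = 54

Answer: 54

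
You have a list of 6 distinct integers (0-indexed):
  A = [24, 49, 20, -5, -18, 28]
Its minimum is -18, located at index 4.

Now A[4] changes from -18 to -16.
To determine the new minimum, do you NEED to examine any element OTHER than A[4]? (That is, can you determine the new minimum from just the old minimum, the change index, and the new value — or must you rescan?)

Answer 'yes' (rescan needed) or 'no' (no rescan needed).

Old min = -18 at index 4
Change at index 4: -18 -> -16
Index 4 WAS the min and new value -16 > old min -18. Must rescan other elements to find the new min.
Needs rescan: yes

Answer: yes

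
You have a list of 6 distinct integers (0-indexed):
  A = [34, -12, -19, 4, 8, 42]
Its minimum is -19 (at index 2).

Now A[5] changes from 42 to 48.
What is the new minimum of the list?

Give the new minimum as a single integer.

Answer: -19

Derivation:
Old min = -19 (at index 2)
Change: A[5] 42 -> 48
Changed element was NOT the old min.
  New min = min(old_min, new_val) = min(-19, 48) = -19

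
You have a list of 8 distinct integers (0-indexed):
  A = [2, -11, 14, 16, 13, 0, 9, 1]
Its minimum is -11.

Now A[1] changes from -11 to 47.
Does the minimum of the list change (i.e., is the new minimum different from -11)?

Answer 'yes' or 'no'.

Answer: yes

Derivation:
Old min = -11
Change: A[1] -11 -> 47
Changed element was the min; new min must be rechecked.
New min = 0; changed? yes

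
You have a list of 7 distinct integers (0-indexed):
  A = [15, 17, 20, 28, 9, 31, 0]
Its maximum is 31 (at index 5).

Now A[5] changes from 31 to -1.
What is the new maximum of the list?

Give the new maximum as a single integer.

Answer: 28

Derivation:
Old max = 31 (at index 5)
Change: A[5] 31 -> -1
Changed element WAS the max -> may need rescan.
  Max of remaining elements: 28
  New max = max(-1, 28) = 28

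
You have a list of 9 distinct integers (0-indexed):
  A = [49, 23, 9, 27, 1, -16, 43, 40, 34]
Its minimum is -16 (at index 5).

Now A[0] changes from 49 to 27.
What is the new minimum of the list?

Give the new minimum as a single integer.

Answer: -16

Derivation:
Old min = -16 (at index 5)
Change: A[0] 49 -> 27
Changed element was NOT the old min.
  New min = min(old_min, new_val) = min(-16, 27) = -16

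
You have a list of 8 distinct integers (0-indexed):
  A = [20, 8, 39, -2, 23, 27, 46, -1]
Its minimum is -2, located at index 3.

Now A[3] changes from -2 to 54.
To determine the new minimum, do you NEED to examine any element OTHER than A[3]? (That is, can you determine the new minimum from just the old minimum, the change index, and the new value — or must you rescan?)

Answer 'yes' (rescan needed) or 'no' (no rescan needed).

Answer: yes

Derivation:
Old min = -2 at index 3
Change at index 3: -2 -> 54
Index 3 WAS the min and new value 54 > old min -2. Must rescan other elements to find the new min.
Needs rescan: yes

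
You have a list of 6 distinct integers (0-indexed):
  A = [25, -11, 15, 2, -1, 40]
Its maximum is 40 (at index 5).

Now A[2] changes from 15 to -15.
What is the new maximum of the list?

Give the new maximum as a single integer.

Old max = 40 (at index 5)
Change: A[2] 15 -> -15
Changed element was NOT the old max.
  New max = max(old_max, new_val) = max(40, -15) = 40

Answer: 40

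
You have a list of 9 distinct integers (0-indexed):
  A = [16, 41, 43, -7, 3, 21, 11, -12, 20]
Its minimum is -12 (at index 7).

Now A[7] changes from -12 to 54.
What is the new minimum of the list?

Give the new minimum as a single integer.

Answer: -7

Derivation:
Old min = -12 (at index 7)
Change: A[7] -12 -> 54
Changed element WAS the min. Need to check: is 54 still <= all others?
  Min of remaining elements: -7
  New min = min(54, -7) = -7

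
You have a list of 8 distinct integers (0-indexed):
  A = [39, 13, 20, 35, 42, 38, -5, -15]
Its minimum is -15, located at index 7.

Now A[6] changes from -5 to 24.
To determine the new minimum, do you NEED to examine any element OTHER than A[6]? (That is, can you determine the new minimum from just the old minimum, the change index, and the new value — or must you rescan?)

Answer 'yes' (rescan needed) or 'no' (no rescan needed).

Answer: no

Derivation:
Old min = -15 at index 7
Change at index 6: -5 -> 24
Index 6 was NOT the min. New min = min(-15, 24). No rescan of other elements needed.
Needs rescan: no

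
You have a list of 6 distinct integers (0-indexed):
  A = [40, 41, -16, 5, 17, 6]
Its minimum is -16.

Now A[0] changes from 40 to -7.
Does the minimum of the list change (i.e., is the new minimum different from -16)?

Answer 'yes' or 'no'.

Old min = -16
Change: A[0] 40 -> -7
Changed element was NOT the min; min changes only if -7 < -16.
New min = -16; changed? no

Answer: no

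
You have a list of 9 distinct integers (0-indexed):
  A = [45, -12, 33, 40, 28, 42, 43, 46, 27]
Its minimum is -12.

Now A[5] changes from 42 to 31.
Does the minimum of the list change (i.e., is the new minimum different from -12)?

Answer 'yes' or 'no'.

Answer: no

Derivation:
Old min = -12
Change: A[5] 42 -> 31
Changed element was NOT the min; min changes only if 31 < -12.
New min = -12; changed? no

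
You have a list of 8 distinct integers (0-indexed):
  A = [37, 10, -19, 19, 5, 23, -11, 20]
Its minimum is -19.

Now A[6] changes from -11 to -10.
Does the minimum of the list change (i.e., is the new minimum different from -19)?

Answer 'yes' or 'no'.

Old min = -19
Change: A[6] -11 -> -10
Changed element was NOT the min; min changes only if -10 < -19.
New min = -19; changed? no

Answer: no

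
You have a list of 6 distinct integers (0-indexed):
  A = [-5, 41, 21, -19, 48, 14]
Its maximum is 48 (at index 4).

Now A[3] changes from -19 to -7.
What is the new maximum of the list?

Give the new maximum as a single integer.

Old max = 48 (at index 4)
Change: A[3] -19 -> -7
Changed element was NOT the old max.
  New max = max(old_max, new_val) = max(48, -7) = 48

Answer: 48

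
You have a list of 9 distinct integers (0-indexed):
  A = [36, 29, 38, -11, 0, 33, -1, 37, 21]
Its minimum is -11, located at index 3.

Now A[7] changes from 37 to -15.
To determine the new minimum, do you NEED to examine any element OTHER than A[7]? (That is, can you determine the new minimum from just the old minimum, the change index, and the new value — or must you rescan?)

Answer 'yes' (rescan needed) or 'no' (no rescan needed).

Old min = -11 at index 3
Change at index 7: 37 -> -15
Index 7 was NOT the min. New min = min(-11, -15). No rescan of other elements needed.
Needs rescan: no

Answer: no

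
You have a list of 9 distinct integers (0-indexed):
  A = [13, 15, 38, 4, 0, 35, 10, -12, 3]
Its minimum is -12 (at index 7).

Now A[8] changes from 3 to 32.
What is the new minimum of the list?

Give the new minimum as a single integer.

Answer: -12

Derivation:
Old min = -12 (at index 7)
Change: A[8] 3 -> 32
Changed element was NOT the old min.
  New min = min(old_min, new_val) = min(-12, 32) = -12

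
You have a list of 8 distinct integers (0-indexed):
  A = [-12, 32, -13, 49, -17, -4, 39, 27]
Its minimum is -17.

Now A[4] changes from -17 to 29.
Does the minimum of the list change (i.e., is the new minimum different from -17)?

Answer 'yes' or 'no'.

Old min = -17
Change: A[4] -17 -> 29
Changed element was the min; new min must be rechecked.
New min = -13; changed? yes

Answer: yes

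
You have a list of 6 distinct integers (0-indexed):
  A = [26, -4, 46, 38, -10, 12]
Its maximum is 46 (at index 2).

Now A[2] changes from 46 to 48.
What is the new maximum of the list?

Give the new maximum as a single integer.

Old max = 46 (at index 2)
Change: A[2] 46 -> 48
Changed element WAS the max -> may need rescan.
  Max of remaining elements: 38
  New max = max(48, 38) = 48

Answer: 48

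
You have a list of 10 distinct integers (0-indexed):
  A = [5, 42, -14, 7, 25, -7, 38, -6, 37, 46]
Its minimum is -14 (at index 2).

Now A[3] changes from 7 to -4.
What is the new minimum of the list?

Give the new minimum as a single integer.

Answer: -14

Derivation:
Old min = -14 (at index 2)
Change: A[3] 7 -> -4
Changed element was NOT the old min.
  New min = min(old_min, new_val) = min(-14, -4) = -14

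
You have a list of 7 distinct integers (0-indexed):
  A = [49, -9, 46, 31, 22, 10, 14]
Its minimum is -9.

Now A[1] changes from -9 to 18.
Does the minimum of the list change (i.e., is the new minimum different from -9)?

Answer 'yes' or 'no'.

Old min = -9
Change: A[1] -9 -> 18
Changed element was the min; new min must be rechecked.
New min = 10; changed? yes

Answer: yes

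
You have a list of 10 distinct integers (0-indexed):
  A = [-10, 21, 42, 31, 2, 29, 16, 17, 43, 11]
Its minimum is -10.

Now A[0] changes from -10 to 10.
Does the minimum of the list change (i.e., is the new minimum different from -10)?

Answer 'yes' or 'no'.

Answer: yes

Derivation:
Old min = -10
Change: A[0] -10 -> 10
Changed element was the min; new min must be rechecked.
New min = 2; changed? yes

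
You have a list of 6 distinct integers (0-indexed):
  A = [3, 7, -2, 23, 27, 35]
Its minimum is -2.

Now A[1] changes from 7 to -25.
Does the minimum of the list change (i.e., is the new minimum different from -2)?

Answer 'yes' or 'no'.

Answer: yes

Derivation:
Old min = -2
Change: A[1] 7 -> -25
Changed element was NOT the min; min changes only if -25 < -2.
New min = -25; changed? yes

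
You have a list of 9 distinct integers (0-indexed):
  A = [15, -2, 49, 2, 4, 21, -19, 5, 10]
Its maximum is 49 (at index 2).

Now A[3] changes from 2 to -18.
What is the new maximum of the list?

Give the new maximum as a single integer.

Answer: 49

Derivation:
Old max = 49 (at index 2)
Change: A[3] 2 -> -18
Changed element was NOT the old max.
  New max = max(old_max, new_val) = max(49, -18) = 49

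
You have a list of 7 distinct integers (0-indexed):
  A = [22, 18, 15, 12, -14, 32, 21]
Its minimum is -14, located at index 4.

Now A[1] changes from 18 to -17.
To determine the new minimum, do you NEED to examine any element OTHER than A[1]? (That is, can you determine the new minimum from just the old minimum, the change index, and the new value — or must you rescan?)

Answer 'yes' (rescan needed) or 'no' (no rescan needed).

Old min = -14 at index 4
Change at index 1: 18 -> -17
Index 1 was NOT the min. New min = min(-14, -17). No rescan of other elements needed.
Needs rescan: no

Answer: no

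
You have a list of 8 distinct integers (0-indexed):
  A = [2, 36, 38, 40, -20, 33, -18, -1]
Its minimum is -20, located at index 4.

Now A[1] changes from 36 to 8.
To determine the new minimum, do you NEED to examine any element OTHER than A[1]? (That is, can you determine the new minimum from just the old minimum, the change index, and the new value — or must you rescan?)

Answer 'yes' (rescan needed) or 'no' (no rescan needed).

Old min = -20 at index 4
Change at index 1: 36 -> 8
Index 1 was NOT the min. New min = min(-20, 8). No rescan of other elements needed.
Needs rescan: no

Answer: no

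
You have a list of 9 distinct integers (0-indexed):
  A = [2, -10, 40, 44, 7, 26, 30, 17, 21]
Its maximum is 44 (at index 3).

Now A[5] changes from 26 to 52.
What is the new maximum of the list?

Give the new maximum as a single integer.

Answer: 52

Derivation:
Old max = 44 (at index 3)
Change: A[5] 26 -> 52
Changed element was NOT the old max.
  New max = max(old_max, new_val) = max(44, 52) = 52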